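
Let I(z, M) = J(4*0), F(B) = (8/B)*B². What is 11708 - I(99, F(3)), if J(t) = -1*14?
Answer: 11722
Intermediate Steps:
J(t) = -14
F(B) = 8*B
I(z, M) = -14
11708 - I(99, F(3)) = 11708 - 1*(-14) = 11708 + 14 = 11722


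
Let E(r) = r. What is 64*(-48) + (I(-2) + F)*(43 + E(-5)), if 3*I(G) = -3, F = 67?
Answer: -564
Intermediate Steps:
I(G) = -1 (I(G) = (1/3)*(-3) = -1)
64*(-48) + (I(-2) + F)*(43 + E(-5)) = 64*(-48) + (-1 + 67)*(43 - 5) = -3072 + 66*38 = -3072 + 2508 = -564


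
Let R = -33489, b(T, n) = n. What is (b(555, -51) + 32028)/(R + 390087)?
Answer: 323/3602 ≈ 0.089672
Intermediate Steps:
(b(555, -51) + 32028)/(R + 390087) = (-51 + 32028)/(-33489 + 390087) = 31977/356598 = 31977*(1/356598) = 323/3602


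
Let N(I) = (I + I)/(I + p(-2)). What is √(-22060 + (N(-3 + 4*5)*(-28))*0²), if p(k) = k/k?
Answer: 2*I*√5515 ≈ 148.53*I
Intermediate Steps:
p(k) = 1
N(I) = 2*I/(1 + I) (N(I) = (I + I)/(I + 1) = (2*I)/(1 + I) = 2*I/(1 + I))
√(-22060 + (N(-3 + 4*5)*(-28))*0²) = √(-22060 + ((2*(-3 + 4*5)/(1 + (-3 + 4*5)))*(-28))*0²) = √(-22060 + ((2*(-3 + 20)/(1 + (-3 + 20)))*(-28))*0) = √(-22060 + ((2*17/(1 + 17))*(-28))*0) = √(-22060 + ((2*17/18)*(-28))*0) = √(-22060 + ((2*17*(1/18))*(-28))*0) = √(-22060 + ((17/9)*(-28))*0) = √(-22060 - 476/9*0) = √(-22060 + 0) = √(-22060) = 2*I*√5515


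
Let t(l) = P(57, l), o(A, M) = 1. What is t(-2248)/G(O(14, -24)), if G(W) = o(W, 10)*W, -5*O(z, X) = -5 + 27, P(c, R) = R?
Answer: 5620/11 ≈ 510.91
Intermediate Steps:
t(l) = l
O(z, X) = -22/5 (O(z, X) = -(-5 + 27)/5 = -1/5*22 = -22/5)
G(W) = W (G(W) = 1*W = W)
t(-2248)/G(O(14, -24)) = -2248/(-22/5) = -2248*(-5/22) = 5620/11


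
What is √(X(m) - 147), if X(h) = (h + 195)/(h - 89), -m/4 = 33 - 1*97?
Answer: I*√4024366/167 ≈ 12.012*I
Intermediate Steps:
m = 256 (m = -4*(33 - 1*97) = -4*(33 - 97) = -4*(-64) = 256)
X(h) = (195 + h)/(-89 + h)
√(X(m) - 147) = √((195 + 256)/(-89 + 256) - 147) = √(451/167 - 147) = √(-24098/167) = I*√4024366/167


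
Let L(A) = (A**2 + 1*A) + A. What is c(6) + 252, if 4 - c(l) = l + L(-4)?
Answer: 242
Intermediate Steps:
L(A) = A**2 + 2*A (L(A) = (A**2 + A) + A = (A + A**2) + A = A**2 + 2*A)
c(l) = -4 - l (c(l) = 4 - (l - 4*(2 - 4)) = 4 - (l - 4*(-2)) = 4 - (l + 8) = 4 - (8 + l) = 4 + (-8 - l) = -4 - l)
c(6) + 252 = (-4 - 1*6) + 252 = (-4 - 6) + 252 = -10 + 252 = 242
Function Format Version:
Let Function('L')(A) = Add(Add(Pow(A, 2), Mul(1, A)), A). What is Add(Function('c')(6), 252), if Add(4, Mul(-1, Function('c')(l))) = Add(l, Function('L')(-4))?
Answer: 242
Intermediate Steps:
Function('L')(A) = Add(Pow(A, 2), Mul(2, A)) (Function('L')(A) = Add(Add(Pow(A, 2), A), A) = Add(Add(A, Pow(A, 2)), A) = Add(Pow(A, 2), Mul(2, A)))
Function('c')(l) = Add(-4, Mul(-1, l)) (Function('c')(l) = Add(4, Mul(-1, Add(l, Mul(-4, Add(2, -4))))) = Add(4, Mul(-1, Add(l, Mul(-4, -2)))) = Add(4, Mul(-1, Add(l, 8))) = Add(4, Mul(-1, Add(8, l))) = Add(4, Add(-8, Mul(-1, l))) = Add(-4, Mul(-1, l)))
Add(Function('c')(6), 252) = Add(Add(-4, Mul(-1, 6)), 252) = Add(Add(-4, -6), 252) = Add(-10, 252) = 242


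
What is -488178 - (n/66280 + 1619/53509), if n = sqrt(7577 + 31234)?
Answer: -26121918221/53509 - sqrt(38811)/66280 ≈ -4.8818e+5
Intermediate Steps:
n = sqrt(38811) ≈ 197.01
-488178 - (n/66280 + 1619/53509) = -488178 - (sqrt(38811)/66280 + 1619/53509) = -488178 - (1619/53509 + sqrt(38811)/66280) = -488178 + (-1619/53509 - sqrt(38811)/66280) = -26121918221/53509 - sqrt(38811)/66280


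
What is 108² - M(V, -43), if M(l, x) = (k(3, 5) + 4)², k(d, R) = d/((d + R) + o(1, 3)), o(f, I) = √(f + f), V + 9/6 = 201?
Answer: 22381207/1922 + 408*√2/961 ≈ 11645.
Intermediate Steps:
V = 399/2 (V = -3/2 + 201 = 399/2 ≈ 199.50)
o(f, I) = √2*√f (o(f, I) = √(2*f) = √2*√f)
k(d, R) = d/(R + d + √2) (k(d, R) = d/((d + R) + √2*√1) = d/((R + d) + √2*1) = d/((R + d) + √2) = d/(R + d + √2))
M(l, x) = (4 + 3/(8 + √2))² (M(l, x) = (3/(5 + 3 + √2) + 4)² = (3/(8 + √2) + 4)² = (4 + 3/(8 + √2))²)
108² - M(V, -43) = 108² - (37001/1922 - 408*√2/961) = 11664 + (-37001/1922 + 408*√2/961) = 22381207/1922 + 408*√2/961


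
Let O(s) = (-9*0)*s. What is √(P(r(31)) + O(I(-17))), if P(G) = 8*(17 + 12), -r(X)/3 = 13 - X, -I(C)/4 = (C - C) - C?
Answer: 2*√58 ≈ 15.232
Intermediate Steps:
I(C) = 4*C (I(C) = -4*((C - C) - C) = -4*(0 - C) = -(-4)*C = 4*C)
r(X) = -39 + 3*X (r(X) = -3*(13 - X) = -39 + 3*X)
O(s) = 0 (O(s) = 0*s = 0)
P(G) = 232 (P(G) = 8*29 = 232)
√(P(r(31)) + O(I(-17))) = √(232 + 0) = √232 = 2*√58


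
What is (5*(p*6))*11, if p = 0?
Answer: 0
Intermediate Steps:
(5*(p*6))*11 = (5*(0*6))*11 = (5*0)*11 = 0*11 = 0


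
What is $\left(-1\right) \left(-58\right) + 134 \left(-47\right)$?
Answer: $-6240$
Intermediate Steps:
$\left(-1\right) \left(-58\right) + 134 \left(-47\right) = 58 - 6298 = -6240$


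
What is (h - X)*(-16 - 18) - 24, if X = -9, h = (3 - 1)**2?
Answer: -466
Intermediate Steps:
h = 4 (h = 2**2 = 4)
(h - X)*(-16 - 18) - 24 = (4 - 1*(-9))*(-16 - 18) - 24 = (4 + 9)*(-34) - 24 = 13*(-34) - 24 = -442 - 24 = -466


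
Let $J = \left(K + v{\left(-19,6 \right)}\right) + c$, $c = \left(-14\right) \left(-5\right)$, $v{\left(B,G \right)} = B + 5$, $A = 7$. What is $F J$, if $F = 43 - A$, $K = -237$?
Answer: $-6516$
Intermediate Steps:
$v{\left(B,G \right)} = 5 + B$
$c = 70$
$J = -181$ ($J = \left(-237 + \left(5 - 19\right)\right) + 70 = \left(-237 - 14\right) + 70 = -251 + 70 = -181$)
$F = 36$ ($F = 43 - 7 = 36$)
$F J = 36 \left(-181\right) = -6516$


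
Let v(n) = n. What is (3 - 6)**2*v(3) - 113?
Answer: -86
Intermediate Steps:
(3 - 6)**2*v(3) - 113 = (3 - 6)**2*3 - 113 = (-3)**2*3 - 113 = 9*3 - 113 = 27 - 113 = -86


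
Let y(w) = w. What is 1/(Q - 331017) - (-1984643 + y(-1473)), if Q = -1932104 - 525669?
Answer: 5538860439639/2788790 ≈ 1.9861e+6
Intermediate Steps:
Q = -2457773
1/(Q - 331017) - (-1984643 + y(-1473)) = 1/(-2457773 - 331017) - (-1984643 - 1473) = 1/(-2788790) - 1*(-1986116) = -1/2788790 + 1986116 = 5538860439639/2788790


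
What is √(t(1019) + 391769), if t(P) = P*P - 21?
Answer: 3*√158901 ≈ 1195.9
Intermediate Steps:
t(P) = -21 + P² (t(P) = P² - 21 = -21 + P²)
√(t(1019) + 391769) = √((-21 + 1019²) + 391769) = √((-21 + 1038361) + 391769) = √(1038340 + 391769) = √1430109 = 3*√158901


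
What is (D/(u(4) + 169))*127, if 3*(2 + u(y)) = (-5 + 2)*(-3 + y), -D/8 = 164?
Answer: -83312/83 ≈ -1003.8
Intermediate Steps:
D = -1312 (D = -8*164 = -1312)
u(y) = 1 - y (u(y) = -2 + ((-5 + 2)*(-3 + y))/3 = -2 + (-3*(-3 + y))/3 = -2 + (9 - 3*y)/3 = -2 + (3 - y) = 1 - y)
(D/(u(4) + 169))*127 = -1312/((1 - 1*4) + 169)*127 = -1312/((1 - 4) + 169)*127 = -1312/(-3 + 169)*127 = -1312/166*127 = -1312*1/166*127 = -656/83*127 = -83312/83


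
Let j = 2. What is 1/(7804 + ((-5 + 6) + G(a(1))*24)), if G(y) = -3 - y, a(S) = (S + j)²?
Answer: 1/7517 ≈ 0.00013303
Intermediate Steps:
a(S) = (2 + S)² (a(S) = (S + 2)² = (2 + S)²)
1/(7804 + ((-5 + 6) + G(a(1))*24)) = 1/(7804 + ((-5 + 6) + (-3 - (2 + 1)²)*24)) = 1/(7804 + (1 + (-3 - 1*3²)*24)) = 1/(7804 + (1 + (-3 - 1*9)*24)) = 1/(7804 + (1 + (-3 - 9)*24)) = 1/(7804 + (1 - 12*24)) = 1/(7804 + (1 - 288)) = 1/(7804 - 287) = 1/7517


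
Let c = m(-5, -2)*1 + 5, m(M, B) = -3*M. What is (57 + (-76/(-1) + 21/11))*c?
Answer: 29680/11 ≈ 2698.2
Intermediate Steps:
c = 20 (c = -3*(-5)*1 + 5 = 15*1 + 5 = 15 + 5 = 20)
(57 + (-76/(-1) + 21/11))*c = (57 + (-76/(-1) + 21/11))*20 = (57 + (-76*(-1) + 21*(1/11)))*20 = (57 + (76 + 21/11))*20 = (57 + 857/11)*20 = (1484/11)*20 = 29680/11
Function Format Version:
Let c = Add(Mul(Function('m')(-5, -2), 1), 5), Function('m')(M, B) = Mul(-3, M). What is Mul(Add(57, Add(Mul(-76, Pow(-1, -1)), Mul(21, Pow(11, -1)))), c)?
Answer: Rational(29680, 11) ≈ 2698.2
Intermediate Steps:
c = 20 (c = Add(Mul(Mul(-3, -5), 1), 5) = Add(Mul(15, 1), 5) = Add(15, 5) = 20)
Mul(Add(57, Add(Mul(-76, Pow(-1, -1)), Mul(21, Pow(11, -1)))), c) = Mul(Add(57, Add(Mul(-76, Pow(-1, -1)), Mul(21, Pow(11, -1)))), 20) = Mul(Add(57, Add(Mul(-76, -1), Mul(21, Rational(1, 11)))), 20) = Mul(Add(57, Add(76, Rational(21, 11))), 20) = Mul(Add(57, Rational(857, 11)), 20) = Mul(Rational(1484, 11), 20) = Rational(29680, 11)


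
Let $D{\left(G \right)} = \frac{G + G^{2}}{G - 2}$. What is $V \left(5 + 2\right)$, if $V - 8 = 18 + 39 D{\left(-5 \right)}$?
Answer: $-598$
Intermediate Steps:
$D{\left(G \right)} = \frac{G + G^{2}}{-2 + G}$
$V = - \frac{598}{7}$ ($V = 8 + \left(18 + 39 \left(- \frac{5 \left(1 - 5\right)}{-2 - 5}\right)\right) = 8 + \left(18 + 39 \left(\left(-5\right) \frac{1}{-7} \left(-4\right)\right)\right) = 8 + \left(18 + 39 \left(\left(-5\right) \left(- \frac{1}{7}\right) \left(-4\right)\right)\right) = 8 + \left(18 + 39 \left(- \frac{20}{7}\right)\right) = 8 + \left(18 - \frac{780}{7}\right) = 8 - \frac{654}{7} = - \frac{598}{7} \approx -85.429$)
$V \left(5 + 2\right) = - \frac{598 \left(5 + 2\right)}{7} = \left(- \frac{598}{7}\right) 7 = -598$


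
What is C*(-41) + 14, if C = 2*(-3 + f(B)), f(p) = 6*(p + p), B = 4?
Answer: -3676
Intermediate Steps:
f(p) = 12*p (f(p) = 6*(2*p) = 12*p)
C = 90 (C = 2*(-3 + 12*4) = 2*(-3 + 48) = 2*45 = 90)
C*(-41) + 14 = 90*(-41) + 14 = -3690 + 14 = -3676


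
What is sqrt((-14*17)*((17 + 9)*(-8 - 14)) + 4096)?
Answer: 2*sqrt(35058) ≈ 374.48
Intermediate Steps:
sqrt((-14*17)*((17 + 9)*(-8 - 14)) + 4096) = sqrt(-6188*(-22) + 4096) = sqrt(-238*(-572) + 4096) = sqrt(136136 + 4096) = sqrt(140232) = 2*sqrt(35058)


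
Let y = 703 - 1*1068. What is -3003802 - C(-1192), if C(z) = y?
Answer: -3003437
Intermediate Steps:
y = -365 (y = 703 - 1068 = -365)
C(z) = -365
-3003802 - C(-1192) = -3003802 - 1*(-365) = -3003802 + 365 = -3003437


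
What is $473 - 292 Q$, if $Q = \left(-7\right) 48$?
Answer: $98585$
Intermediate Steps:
$Q = -336$
$473 - 292 Q = 473 - -98112 = 473 + 98112 = 98585$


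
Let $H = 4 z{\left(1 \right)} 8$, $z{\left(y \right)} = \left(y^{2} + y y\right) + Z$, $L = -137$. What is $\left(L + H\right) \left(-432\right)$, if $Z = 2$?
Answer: $3888$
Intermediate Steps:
$z{\left(y \right)} = 2 + 2 y^{2}$ ($z{\left(y \right)} = \left(y^{2} + y y\right) + 2 = \left(y^{2} + y^{2}\right) + 2 = 2 y^{2} + 2 = 2 + 2 y^{2}$)
$H = 128$ ($H = 4 \left(2 + 2 \cdot 1^{2}\right) 8 = 4 \left(2 + 2 \cdot 1\right) 8 = 4 \left(2 + 2\right) 8 = 4 \cdot 4 \cdot 8 = 16 \cdot 8 = 128$)
$\left(L + H\right) \left(-432\right) = \left(-137 + 128\right) \left(-432\right) = \left(-9\right) \left(-432\right) = 3888$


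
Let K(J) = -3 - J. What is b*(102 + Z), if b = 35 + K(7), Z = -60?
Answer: 1050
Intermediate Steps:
b = 25 (b = 35 + (-3 - 1*7) = 35 + (-3 - 7) = 35 - 10 = 25)
b*(102 + Z) = 25*(102 - 60) = 25*42 = 1050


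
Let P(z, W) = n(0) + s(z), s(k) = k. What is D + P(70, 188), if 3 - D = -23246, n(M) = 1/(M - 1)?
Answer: 23318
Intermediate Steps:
n(M) = 1/(-1 + M)
P(z, W) = -1 + z (P(z, W) = 1/(-1 + 0) + z = 1/(-1) + z = -1 + z)
D = 23249 (D = 3 - 1*(-23246) = 3 + 23246 = 23249)
D + P(70, 188) = 23249 + (-1 + 70) = 23249 + 69 = 23318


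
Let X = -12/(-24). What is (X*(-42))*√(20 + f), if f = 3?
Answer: -21*√23 ≈ -100.71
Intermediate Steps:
X = ½ (X = -12*(-1/24) = ½ ≈ 0.50000)
(X*(-42))*√(20 + f) = ((½)*(-42))*√(20 + 3) = -21*√23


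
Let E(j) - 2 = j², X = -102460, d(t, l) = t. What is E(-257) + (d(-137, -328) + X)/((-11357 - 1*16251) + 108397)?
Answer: 5336091642/80789 ≈ 66050.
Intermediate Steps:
E(j) = 2 + j²
E(-257) + (d(-137, -328) + X)/((-11357 - 1*16251) + 108397) = (2 + (-257)²) + (-137 - 102460)/((-11357 - 1*16251) + 108397) = (2 + 66049) - 102597/((-11357 - 16251) + 108397) = 66051 - 102597/(-27608 + 108397) = 66051 - 102597/80789 = 5336091642/80789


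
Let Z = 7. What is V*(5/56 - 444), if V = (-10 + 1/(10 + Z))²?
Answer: -709997899/16184 ≈ -43870.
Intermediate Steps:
V = 28561/289 (V = (-10 + 1/(10 + 7))² = (-10 + 1/17)² = (-169/17)² = 28561/289 ≈ 98.827)
V*(5/56 - 444) = 28561*(5/56 - 444)/289 = (28561/289)*(-24859/56) = -709997899/16184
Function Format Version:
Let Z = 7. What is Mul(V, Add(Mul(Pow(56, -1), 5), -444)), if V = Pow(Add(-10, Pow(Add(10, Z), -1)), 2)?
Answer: Rational(-709997899, 16184) ≈ -43870.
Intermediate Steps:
V = Rational(28561, 289) (V = Pow(Add(-10, Pow(Add(10, 7), -1)), 2) = Pow(Add(-10, Pow(17, -1)), 2) = Pow(Add(-10, Rational(1, 17)), 2) = Pow(Rational(-169, 17), 2) = Rational(28561, 289) ≈ 98.827)
Mul(V, Add(Mul(Pow(56, -1), 5), -444)) = Mul(Rational(28561, 289), Add(Mul(Pow(56, -1), 5), -444)) = Mul(Rational(28561, 289), Add(Mul(Rational(1, 56), 5), -444)) = Mul(Rational(28561, 289), Add(Rational(5, 56), -444)) = Mul(Rational(28561, 289), Rational(-24859, 56)) = Rational(-709997899, 16184)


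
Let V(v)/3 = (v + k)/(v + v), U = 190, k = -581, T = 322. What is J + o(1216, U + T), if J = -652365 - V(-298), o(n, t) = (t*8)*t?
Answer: 861090415/596 ≈ 1.4448e+6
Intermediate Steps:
V(v) = 3*(-581 + v)/(2*v) (V(v) = 3*((v - 581)/(v + v)) = 3*((-581 + v)/((2*v))) = 3*((-581 + v)*(1/(2*v))) = 3*((-581 + v)/(2*v)) = 3*(-581 + v)/(2*v))
o(n, t) = 8*t² (o(n, t) = (8*t)*t = 8*t²)
J = -388812177/596 (J = -652365 - 3*(-581 - 298)/(2*(-298)) = -652365 - 3*(-1)*(-879)/(2*298) = -652365 - 1*2637/596 = -652365 - 2637/596 = -388812177/596 ≈ -6.5237e+5)
J + o(1216, U + T) = -388812177/596 + 8*(190 + 322)² = -388812177/596 + 8*512² = -388812177/596 + 8*262144 = -388812177/596 + 2097152 = 861090415/596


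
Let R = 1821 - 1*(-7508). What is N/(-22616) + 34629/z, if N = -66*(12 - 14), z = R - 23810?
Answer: -5947583/2481078 ≈ -2.3972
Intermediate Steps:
R = 9329 (R = 1821 + 7508 = 9329)
z = -14481 (z = 9329 - 23810 = -14481)
N = 132 (N = -66*(-2) = 132)
N/(-22616) + 34629/z = 132/(-22616) + 34629/(-14481) = 132*(-1/22616) + 34629*(-1/14481) = -3/514 - 11543/4827 = -5947583/2481078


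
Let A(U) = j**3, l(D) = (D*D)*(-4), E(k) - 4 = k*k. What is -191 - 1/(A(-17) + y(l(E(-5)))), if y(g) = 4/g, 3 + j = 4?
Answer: -161281/840 ≈ -192.00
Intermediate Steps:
E(k) = 4 + k**2 (E(k) = 4 + k*k = 4 + k**2)
j = 1 (j = -3 + 4 = 1)
l(D) = -4*D**2 (l(D) = D**2*(-4) = -4*D**2)
A(U) = 1 (A(U) = 1**3 = 1)
-191 - 1/(A(-17) + y(l(E(-5)))) = -191 - 1/(1 + 4/((-4*(4 + (-5)**2)**2))) = -191 - 1/(1 + 4/((-4*(4 + 25)**2))) = -191 - 1/(1 + 4/((-4*29**2))) = -191 - 1/(1 + 4/((-4*841))) = -191 - 1/(1 + 4/(-3364)) = -191 - 1/(1 + 4*(-1/3364)) = -191 - 1/(1 - 1/841) = -191 - 1/840/841 = -191 - 1*841/840 = -191 - 841/840 = -161281/840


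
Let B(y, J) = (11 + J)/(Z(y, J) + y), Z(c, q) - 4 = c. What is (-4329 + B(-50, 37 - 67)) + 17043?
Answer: 1220563/96 ≈ 12714.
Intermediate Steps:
Z(c, q) = 4 + c
B(y, J) = (11 + J)/(4 + 2*y) (B(y, J) = (11 + J)/((4 + y) + y) = (11 + J)/(4 + 2*y))
(-4329 + B(-50, 37 - 67)) + 17043 = (-4329 + (11 + (37 - 67))/(2*(2 - 50))) + 17043 = (-4329 + (½)*(11 - 30)/(-48)) + 17043 = (-4329 + (½)*(-1/48)*(-19)) + 17043 = (-4329 + 19/96) + 17043 = -415565/96 + 17043 = 1220563/96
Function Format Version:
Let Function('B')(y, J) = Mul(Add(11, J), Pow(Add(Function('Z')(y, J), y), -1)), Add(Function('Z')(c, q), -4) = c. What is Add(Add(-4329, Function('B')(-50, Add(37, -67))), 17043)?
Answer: Rational(1220563, 96) ≈ 12714.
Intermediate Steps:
Function('Z')(c, q) = Add(4, c)
Function('B')(y, J) = Mul(Pow(Add(4, Mul(2, y)), -1), Add(11, J)) (Function('B')(y, J) = Mul(Add(11, J), Pow(Add(Add(4, y), y), -1)) = Mul(Add(11, J), Pow(Add(4, Mul(2, y)), -1)) = Mul(Pow(Add(4, Mul(2, y)), -1), Add(11, J)))
Add(Add(-4329, Function('B')(-50, Add(37, -67))), 17043) = Add(Add(-4329, Mul(Rational(1, 2), Pow(Add(2, -50), -1), Add(11, Add(37, -67)))), 17043) = Add(Add(-4329, Mul(Rational(1, 2), Pow(-48, -1), Add(11, -30))), 17043) = Add(Add(-4329, Mul(Rational(1, 2), Rational(-1, 48), -19)), 17043) = Add(Add(-4329, Rational(19, 96)), 17043) = Add(Rational(-415565, 96), 17043) = Rational(1220563, 96)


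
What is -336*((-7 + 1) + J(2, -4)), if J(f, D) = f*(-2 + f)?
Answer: 2016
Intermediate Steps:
-336*((-7 + 1) + J(2, -4)) = -336*((-7 + 1) + 2*(-2 + 2)) = -336*(-6 + 2*0) = -336*(-6 + 0) = -336*(-6) = -12*(-168) = 2016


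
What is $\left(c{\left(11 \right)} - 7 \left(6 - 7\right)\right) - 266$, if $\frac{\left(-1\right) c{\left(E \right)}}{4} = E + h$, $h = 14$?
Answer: $-359$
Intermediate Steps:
$c{\left(E \right)} = -56 - 4 E$ ($c{\left(E \right)} = - 4 \left(E + 14\right) = - 4 \left(14 + E\right) = -56 - 4 E$)
$\left(c{\left(11 \right)} - 7 \left(6 - 7\right)\right) - 266 = \left(\left(-56 - 44\right) - 7 \left(6 - 7\right)\right) - 266 = \left(\left(-56 - 44\right) - 7 \left(-1\right)\right) - 266 = \left(-100 - -7\right) - 266 = \left(-100 + 7\right) - 266 = -93 - 266 = -359$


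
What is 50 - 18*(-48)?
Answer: 914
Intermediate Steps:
50 - 18*(-48) = 50 + 864 = 914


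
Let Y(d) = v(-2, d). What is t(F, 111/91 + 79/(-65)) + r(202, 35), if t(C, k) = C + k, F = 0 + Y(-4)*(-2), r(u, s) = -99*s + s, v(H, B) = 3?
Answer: -1563378/455 ≈ -3436.0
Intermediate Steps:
r(u, s) = -98*s
Y(d) = 3
F = -6 (F = 0 + 3*(-2) = 0 - 6 = -6)
t(F, 111/91 + 79/(-65)) + r(202, 35) = (-6 + (111/91 + 79/(-65))) - 98*35 = (-6 + (111*(1/91) + 79*(-1/65))) - 3430 = (-6 + (111/91 - 79/65)) - 3430 = (-6 + 2/455) - 3430 = -2728/455 - 3430 = -1563378/455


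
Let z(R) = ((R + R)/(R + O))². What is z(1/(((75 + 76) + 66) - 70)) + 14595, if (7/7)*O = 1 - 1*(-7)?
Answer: 20218876759/1385329 ≈ 14595.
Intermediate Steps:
O = 8 (O = 1 - 1*(-7) = 1 + 7 = 8)
z(R) = 4*R²/(8 + R)² (z(R) = ((R + R)/(R + 8))² = ((2*R)/(8 + R))² = (2*R/(8 + R))² = 4*R²/(8 + R)²)
z(1/(((75 + 76) + 66) - 70)) + 14595 = 4*(1/(((75 + 76) + 66) - 70))²/(8 + 1/(((75 + 76) + 66) - 70))² + 14595 = 4*(1/((151 + 66) - 70))²/(8 + 1/((151 + 66) - 70))² + 14595 = 4*(1/(217 - 70))²/(8 + 1/(217 - 70))² + 14595 = 4*(1/147)²/(8 + 1/147)² + 14595 = 4*(1/21609)/(1177/147)² + 14595 = 4*(1/21609)*(21609/1385329) + 14595 = 4/1385329 + 14595 = 20218876759/1385329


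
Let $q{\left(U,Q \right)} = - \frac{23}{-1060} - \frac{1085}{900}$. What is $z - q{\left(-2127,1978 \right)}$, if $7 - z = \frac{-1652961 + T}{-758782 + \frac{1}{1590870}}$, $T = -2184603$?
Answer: $\frac{18001318711429943}{5757979192017030} \approx 3.1263$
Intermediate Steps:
$q{\left(U,Q \right)} = - \frac{5647}{4770}$ ($q{\left(U,Q \right)} = \left(-23\right) \left(- \frac{1}{1060}\right) - \frac{217}{180} = \frac{23}{1060} - \frac{217}{180} = - \frac{5647}{4770}$)
$z = \frac{2344799201693}{1207123520339}$ ($z = 7 - \frac{-1652961 - 2184603}{-758782 + \frac{1}{1590870}} = 7 - - \frac{3837564}{-758782 + \frac{1}{1590870}} = 7 - - \frac{3837564}{- \frac{1207123520339}{1590870}} = 7 - \left(-3837564\right) \left(- \frac{1590870}{1207123520339}\right) = 7 - \frac{6105065440680}{1207123520339} = \frac{2344799201693}{1207123520339} \approx 1.9425$)
$z - q{\left(-2127,1978 \right)} = \frac{2344799201693}{1207123520339} - - \frac{5647}{4770} = \frac{2344799201693}{1207123520339} + \frac{5647}{4770} = \frac{18001318711429943}{5757979192017030}$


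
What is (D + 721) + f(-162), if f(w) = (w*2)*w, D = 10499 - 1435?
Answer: 62273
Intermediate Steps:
D = 9064
f(w) = 2*w**2 (f(w) = (2*w)*w = 2*w**2)
(D + 721) + f(-162) = (9064 + 721) + 2*(-162)**2 = 9785 + 2*26244 = 9785 + 52488 = 62273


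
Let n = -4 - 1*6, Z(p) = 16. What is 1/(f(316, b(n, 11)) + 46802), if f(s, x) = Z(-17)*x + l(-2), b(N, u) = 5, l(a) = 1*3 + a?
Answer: 1/46883 ≈ 2.1330e-5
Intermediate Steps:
n = -10 (n = -4 - 6 = -10)
l(a) = 3 + a
f(s, x) = 1 + 16*x (f(s, x) = 16*x + (3 - 2) = 16*x + 1 = 1 + 16*x)
1/(f(316, b(n, 11)) + 46802) = 1/((1 + 16*5) + 46802) = 1/((1 + 80) + 46802) = 1/(81 + 46802) = 1/46883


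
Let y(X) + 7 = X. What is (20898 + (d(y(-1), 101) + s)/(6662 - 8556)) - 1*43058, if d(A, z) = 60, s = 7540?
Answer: -20989320/947 ≈ -22164.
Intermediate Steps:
y(X) = -7 + X
(20898 + (d(y(-1), 101) + s)/(6662 - 8556)) - 1*43058 = (20898 + (60 + 7540)/(6662 - 8556)) - 1*43058 = (20898 + 7600/(-1894)) - 43058 = (20898 + 7600*(-1/1894)) - 43058 = (20898 - 3800/947) - 43058 = 19786606/947 - 43058 = -20989320/947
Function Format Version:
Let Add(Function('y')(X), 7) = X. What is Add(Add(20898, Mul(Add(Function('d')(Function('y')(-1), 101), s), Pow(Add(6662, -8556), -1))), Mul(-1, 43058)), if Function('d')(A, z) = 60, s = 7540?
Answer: Rational(-20989320, 947) ≈ -22164.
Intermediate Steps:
Function('y')(X) = Add(-7, X)
Add(Add(20898, Mul(Add(Function('d')(Function('y')(-1), 101), s), Pow(Add(6662, -8556), -1))), Mul(-1, 43058)) = Add(Add(20898, Mul(Add(60, 7540), Pow(Add(6662, -8556), -1))), Mul(-1, 43058)) = Add(Add(20898, Mul(7600, Pow(-1894, -1))), -43058) = Add(Add(20898, Mul(7600, Rational(-1, 1894))), -43058) = Add(Add(20898, Rational(-3800, 947)), -43058) = Add(Rational(19786606, 947), -43058) = Rational(-20989320, 947)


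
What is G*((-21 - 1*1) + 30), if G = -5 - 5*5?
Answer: -240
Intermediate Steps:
G = -30 (G = -5 - 25 = -30)
G*((-21 - 1*1) + 30) = -30*((-21 - 1*1) + 30) = -30*((-21 - 1) + 30) = -30*(-22 + 30) = -30*8 = -240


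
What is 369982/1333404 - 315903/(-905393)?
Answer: 378102718369/603627323886 ≈ 0.62638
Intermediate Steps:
369982/1333404 - 315903/(-905393) = 369982*(1/1333404) - 315903*(-1/905393) = 184991/666702 + 315903/905393 = 378102718369/603627323886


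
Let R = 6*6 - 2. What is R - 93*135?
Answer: -12521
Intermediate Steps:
R = 34 (R = 36 - 2 = 34)
R - 93*135 = 34 - 93*135 = 34 - 12555 = -12521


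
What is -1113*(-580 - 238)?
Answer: 910434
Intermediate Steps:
-1113*(-580 - 238) = -1113*(-818) = 910434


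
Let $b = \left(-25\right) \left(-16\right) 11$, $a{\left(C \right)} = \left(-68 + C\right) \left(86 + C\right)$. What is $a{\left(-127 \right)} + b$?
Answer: $12395$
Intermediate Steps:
$b = 4400$ ($b = 400 \cdot 11 = 4400$)
$a{\left(-127 \right)} + b = \left(-5848 + \left(-127\right)^{2} + 18 \left(-127\right)\right) + 4400 = \left(-5848 + 16129 - 2286\right) + 4400 = 7995 + 4400 = 12395$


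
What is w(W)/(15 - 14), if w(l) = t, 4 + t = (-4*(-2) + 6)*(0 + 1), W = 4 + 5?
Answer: 10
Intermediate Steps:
W = 9
t = 10 (t = -4 + (-4*(-2) + 6)*(0 + 1) = -4 + (8 + 6)*1 = -4 + 14*1 = -4 + 14 = 10)
w(l) = 10
w(W)/(15 - 14) = 10/(15 - 14) = 10/1 = 1*10 = 10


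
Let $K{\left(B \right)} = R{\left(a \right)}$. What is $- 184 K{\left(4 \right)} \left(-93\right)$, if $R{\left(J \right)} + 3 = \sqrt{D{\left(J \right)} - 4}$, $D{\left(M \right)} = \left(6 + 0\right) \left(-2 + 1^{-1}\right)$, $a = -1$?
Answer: $-51336 + 17112 i \sqrt{10} \approx -51336.0 + 54113.0 i$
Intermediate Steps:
$D{\left(M \right)} = -6$ ($D{\left(M \right)} = 6 \left(-2 + 1\right) = 6 \left(-1\right) = -6$)
$R{\left(J \right)} = -3 + i \sqrt{10}$ ($R{\left(J \right)} = -3 + \sqrt{-6 - 4} = -3 + \sqrt{-10} = -3 + i \sqrt{10}$)
$K{\left(B \right)} = -3 + i \sqrt{10}$
$- 184 K{\left(4 \right)} \left(-93\right) = - 184 \left(-3 + i \sqrt{10}\right) \left(-93\right) = \left(552 - 184 i \sqrt{10}\right) \left(-93\right) = -51336 + 17112 i \sqrt{10}$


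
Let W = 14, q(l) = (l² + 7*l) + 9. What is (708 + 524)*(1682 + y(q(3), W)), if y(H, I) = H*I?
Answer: 2744896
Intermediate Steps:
q(l) = 9 + l² + 7*l
(708 + 524)*(1682 + y(q(3), W)) = (708 + 524)*(1682 + (9 + 3² + 7*3)*14) = 1232*(1682 + (9 + 9 + 21)*14) = 1232*(1682 + 39*14) = 1232*(1682 + 546) = 1232*2228 = 2744896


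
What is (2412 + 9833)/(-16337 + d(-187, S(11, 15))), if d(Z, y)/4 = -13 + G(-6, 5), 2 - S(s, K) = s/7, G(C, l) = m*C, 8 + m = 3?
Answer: -12245/16269 ≈ -0.75266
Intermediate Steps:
m = -5 (m = -8 + 3 = -5)
G(C, l) = -5*C
S(s, K) = 2 - s/7
d(Z, y) = 68 (d(Z, y) = 4*(-13 - 5*(-6)) = 4*(-13 + 30) = 4*17 = 68)
(2412 + 9833)/(-16337 + d(-187, S(11, 15))) = (2412 + 9833)/(-16337 + 68) = 12245/(-16269) = 12245*(-1/16269) = -12245/16269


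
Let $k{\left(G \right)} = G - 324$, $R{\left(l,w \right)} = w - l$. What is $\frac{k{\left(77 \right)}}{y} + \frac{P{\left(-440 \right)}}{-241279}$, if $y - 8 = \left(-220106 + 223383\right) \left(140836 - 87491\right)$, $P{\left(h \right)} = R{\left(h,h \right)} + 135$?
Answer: $- \frac{23659158268}{42178361521867} \approx -0.00056093$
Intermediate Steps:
$P{\left(h \right)} = 135$ ($P{\left(h \right)} = \left(h - h\right) + 135 = 0 + 135 = 135$)
$k{\left(G \right)} = -324 + G$
$y = 174811573$ ($y = 8 + \left(-220106 + 223383\right) \left(140836 - 87491\right) = 8 + 3277 \cdot 53345 = 8 + 174811565 = 174811573$)
$\frac{k{\left(77 \right)}}{y} + \frac{P{\left(-440 \right)}}{-241279} = \frac{-324 + 77}{174811573} + \frac{135}{-241279} = \left(-247\right) \frac{1}{174811573} + 135 \left(- \frac{1}{241279}\right) = - \frac{247}{174811573} - \frac{135}{241279} = - \frac{23659158268}{42178361521867}$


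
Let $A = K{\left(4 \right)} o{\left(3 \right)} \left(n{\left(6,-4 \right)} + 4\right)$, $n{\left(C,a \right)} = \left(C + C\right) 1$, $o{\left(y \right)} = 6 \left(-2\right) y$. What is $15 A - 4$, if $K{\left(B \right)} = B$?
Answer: $-34564$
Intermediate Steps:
$o{\left(y \right)} = - 12 y$
$n{\left(C,a \right)} = 2 C$ ($n{\left(C,a \right)} = 2 C 1 = 2 C$)
$A = -2304$ ($A = 4 \left(\left(-12\right) 3\right) \left(2 \cdot 6 + 4\right) = 4 \left(-36\right) \left(12 + 4\right) = \left(-144\right) 16 = -2304$)
$15 A - 4 = 15 \left(-2304\right) - 4 = -34560 - 4 = -34564$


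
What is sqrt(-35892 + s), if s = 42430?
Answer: sqrt(6538) ≈ 80.858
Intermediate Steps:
sqrt(-35892 + s) = sqrt(-35892 + 42430) = sqrt(6538)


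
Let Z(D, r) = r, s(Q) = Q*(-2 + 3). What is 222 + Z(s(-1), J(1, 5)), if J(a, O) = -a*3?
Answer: 219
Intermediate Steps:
J(a, O) = -3*a
s(Q) = Q (s(Q) = Q*1 = Q)
222 + Z(s(-1), J(1, 5)) = 222 - 3*1 = 222 - 3 = 219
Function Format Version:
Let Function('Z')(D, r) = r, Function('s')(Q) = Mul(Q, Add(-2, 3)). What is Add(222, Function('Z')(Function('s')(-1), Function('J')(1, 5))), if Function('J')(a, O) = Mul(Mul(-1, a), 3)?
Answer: 219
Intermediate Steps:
Function('J')(a, O) = Mul(-3, a)
Function('s')(Q) = Q (Function('s')(Q) = Mul(Q, 1) = Q)
Add(222, Function('Z')(Function('s')(-1), Function('J')(1, 5))) = Add(222, Mul(-3, 1)) = Add(222, -3) = 219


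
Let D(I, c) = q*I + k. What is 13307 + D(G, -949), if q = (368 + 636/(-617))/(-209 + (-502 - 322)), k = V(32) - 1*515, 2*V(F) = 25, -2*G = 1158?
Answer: 16584372209/1274722 ≈ 13010.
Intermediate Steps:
G = -579 (G = -½*1158 = -579)
V(F) = 25/2 (V(F) = (½)*25 = 25/2)
k = -1005/2 (k = 25/2 - 1*515 = 25/2 - 515 = -1005/2 ≈ -502.50)
q = -226420/637361 (q = (368 + 636*(-1/617))/(-209 - 824) = (368 - 636/617)/(-1033) = (226420/617)*(-1/1033) = -226420/637361 ≈ -0.35525)
D(I, c) = -1005/2 - 226420*I/637361 (D(I, c) = -226420*I/637361 - 1005/2 = -1005/2 - 226420*I/637361)
13307 + D(G, -949) = 13307 + (-1005/2 - 226420/637361*(-579)) = 13307 + (-1005/2 + 131097180/637361) = 13307 - 378353445/1274722 = 16584372209/1274722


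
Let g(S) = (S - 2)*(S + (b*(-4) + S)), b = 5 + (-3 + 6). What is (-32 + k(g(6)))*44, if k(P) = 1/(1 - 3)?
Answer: -1430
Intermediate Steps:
b = 8 (b = 5 + 3 = 8)
g(S) = (-32 + 2*S)*(-2 + S) (g(S) = (S - 2)*(S + (8*(-4) + S)) = (-2 + S)*(S + (-32 + S)) = (-2 + S)*(-32 + 2*S) = (-32 + 2*S)*(-2 + S))
k(P) = -1/2 (k(P) = 1/(-2) = -1/2)
(-32 + k(g(6)))*44 = (-32 - 1/2)*44 = -65/2*44 = -1430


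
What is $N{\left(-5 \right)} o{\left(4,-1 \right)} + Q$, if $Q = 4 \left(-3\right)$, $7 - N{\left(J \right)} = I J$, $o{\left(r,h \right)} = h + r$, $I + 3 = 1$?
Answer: $-21$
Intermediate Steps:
$I = -2$ ($I = -3 + 1 = -2$)
$N{\left(J \right)} = 7 + 2 J$ ($N{\left(J \right)} = 7 - - 2 J = 7 + 2 J$)
$Q = -12$
$N{\left(-5 \right)} o{\left(4,-1 \right)} + Q = \left(7 + 2 \left(-5\right)\right) \left(-1 + 4\right) - 12 = \left(7 - 10\right) 3 - 12 = \left(-3\right) 3 - 12 = -9 - 12 = -21$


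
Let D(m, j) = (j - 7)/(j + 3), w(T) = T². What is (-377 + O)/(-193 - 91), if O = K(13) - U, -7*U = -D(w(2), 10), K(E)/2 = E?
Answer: 7986/6461 ≈ 1.2360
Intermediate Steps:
K(E) = 2*E
D(m, j) = (-7 + j)/(3 + j)
U = 3/91 (U = -(-1)*(-7 + 10)/(3 + 10)/7 = -(-1)*3/13/7 = -(-1)*(1/13)*3/7 = -(-1)*3/(7*13) = -⅐*(-3/13) = 3/91 ≈ 0.032967)
O = 2363/91 (O = 2*13 - 1*3/91 = 26 - 3/91 = 2363/91 ≈ 25.967)
(-377 + O)/(-193 - 91) = (-377 + 2363/91)/(-193 - 91) = -31944/91/(-284) = -31944/91*(-1/284) = 7986/6461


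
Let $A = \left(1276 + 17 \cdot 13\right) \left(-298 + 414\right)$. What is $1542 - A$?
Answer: $-172110$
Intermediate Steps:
$A = 173652$ ($A = \left(1276 + 221\right) 116 = 1497 \cdot 116 = 173652$)
$1542 - A = 1542 - 173652 = -172110$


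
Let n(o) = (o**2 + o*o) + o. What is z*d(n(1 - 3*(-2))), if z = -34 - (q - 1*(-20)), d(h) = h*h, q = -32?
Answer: -242550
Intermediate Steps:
n(o) = o + 2*o**2 (n(o) = (o**2 + o**2) + o = 2*o**2 + o = o + 2*o**2)
d(h) = h**2
z = -22 (z = -34 - (-32 - 1*(-20)) = -34 - (-32 + 20) = -34 - 1*(-12) = -34 + 12 = -22)
z*d(n(1 - 3*(-2))) = -22*(1 - 3*(-2))**2*(1 + 2*(1 - 3*(-2)))**2 = -22*(1 + 6)**2*(1 + 2*(1 + 6))**2 = -22*49*(1 + 2*7)**2 = -22*49*(1 + 14)**2 = -22*(7*15)**2 = -22*105**2 = -22*11025 = -242550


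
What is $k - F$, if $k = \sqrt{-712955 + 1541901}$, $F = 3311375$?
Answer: $-3311375 + \sqrt{828946} \approx -3.3105 \cdot 10^{6}$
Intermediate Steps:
$k = \sqrt{828946} \approx 910.46$
$k - F = \sqrt{828946} - 3311375 = -3311375 + \sqrt{828946}$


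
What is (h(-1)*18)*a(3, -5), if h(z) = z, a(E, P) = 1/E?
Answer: -6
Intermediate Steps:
(h(-1)*18)*a(3, -5) = -1*18/3 = -18*⅓ = -6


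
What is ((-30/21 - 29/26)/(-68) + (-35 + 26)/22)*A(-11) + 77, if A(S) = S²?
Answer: 396363/12376 ≈ 32.027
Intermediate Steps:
((-30/21 - 29/26)/(-68) + (-35 + 26)/22)*A(-11) + 77 = ((-30/21 - 29/26)/(-68) + (-35 + 26)/22)*(-11)² + 77 = ((-30*1/21 - 29*1/26)*(-1/68) - 9*1/22)*121 + 77 = ((-10/7 - 29/26)*(-1/68) - 9/22)*121 + 77 = (-463/182*(-1/68) - 9/22)*121 + 77 = (463/12376 - 9/22)*121 + 77 = -50599/136136*121 + 77 = -556589/12376 + 77 = 396363/12376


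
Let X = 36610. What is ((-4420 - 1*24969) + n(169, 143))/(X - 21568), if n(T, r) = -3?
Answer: -14696/7521 ≈ -1.9540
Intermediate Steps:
((-4420 - 1*24969) + n(169, 143))/(X - 21568) = ((-4420 - 1*24969) - 3)/(36610 - 21568) = ((-4420 - 24969) - 3)/15042 = (-29389 - 3)*(1/15042) = -29392*1/15042 = -14696/7521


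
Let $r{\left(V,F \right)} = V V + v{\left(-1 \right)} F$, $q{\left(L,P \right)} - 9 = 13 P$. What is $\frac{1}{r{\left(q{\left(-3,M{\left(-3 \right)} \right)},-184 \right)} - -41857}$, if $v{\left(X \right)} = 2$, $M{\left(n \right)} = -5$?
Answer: $\frac{1}{44625} \approx 2.2409 \cdot 10^{-5}$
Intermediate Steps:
$q{\left(L,P \right)} = 9 + 13 P$
$r{\left(V,F \right)} = V^{2} + 2 F$ ($r{\left(V,F \right)} = V V + 2 F = V^{2} + 2 F$)
$\frac{1}{r{\left(q{\left(-3,M{\left(-3 \right)} \right)},-184 \right)} - -41857} = \frac{1}{\left(\left(9 + 13 \left(-5\right)\right)^{2} + 2 \left(-184\right)\right) - -41857} = \frac{1}{\left(\left(9 - 65\right)^{2} - 368\right) + 41857} = \frac{1}{\left(\left(-56\right)^{2} - 368\right) + 41857} = \frac{1}{\left(3136 - 368\right) + 41857} = \frac{1}{2768 + 41857} = \frac{1}{44625}$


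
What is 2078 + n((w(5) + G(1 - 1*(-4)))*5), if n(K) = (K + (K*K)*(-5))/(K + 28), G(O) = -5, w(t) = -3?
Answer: 2748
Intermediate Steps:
n(K) = (K - 5*K**2)/(28 + K) (n(K) = (K + K**2*(-5))/(28 + K) = (K - 5*K**2)/(28 + K))
2078 + n((w(5) + G(1 - 1*(-4)))*5) = 2078 + ((-3 - 5)*5)*(1 - 5*(-3 - 5)*5)/(28 + (-3 - 5)*5) = 2078 + (-8*5)*(1 - (-40)*5)/(28 - 8*5) = 2078 - 40*(1 - 5*(-40))/(28 - 40) = 2078 - 40*(1 + 200)/(-12) = 2078 - 40*(-1/12)*201 = 2078 + 670 = 2748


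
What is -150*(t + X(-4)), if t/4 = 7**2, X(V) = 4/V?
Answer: -29250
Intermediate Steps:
t = 196 (t = 4*7**2 = 4*49 = 196)
-150*(t + X(-4)) = -150*(196 + 4/(-4)) = -150*(196 + 4*(-1/4)) = -150*(196 - 1) = -150*195 = -29250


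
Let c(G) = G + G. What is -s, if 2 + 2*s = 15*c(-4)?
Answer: 61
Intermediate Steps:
c(G) = 2*G
s = -61 (s = -1 + (15*(2*(-4)))/2 = -1 + (15*(-8))/2 = -1 + (½)*(-120) = -1 - 60 = -61)
-s = -1*(-61) = 61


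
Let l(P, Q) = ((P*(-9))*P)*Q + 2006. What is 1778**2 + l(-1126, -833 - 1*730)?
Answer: 17838374982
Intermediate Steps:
l(P, Q) = 2006 - 9*Q*P**2 (l(P, Q) = ((-9*P)*P)*Q + 2006 = (-9*P**2)*Q + 2006 = -9*Q*P**2 + 2006 = 2006 - 9*Q*P**2)
1778**2 + l(-1126, -833 - 1*730) = 1778**2 + (2006 - 9*(-833 - 1*730)*(-1126)**2) = 3161284 + (2006 - 9*(-833 - 730)*1267876) = 3161284 + (2006 - 9*(-1563)*1267876) = 3161284 + (2006 + 17835211692) = 3161284 + 17835213698 = 17838374982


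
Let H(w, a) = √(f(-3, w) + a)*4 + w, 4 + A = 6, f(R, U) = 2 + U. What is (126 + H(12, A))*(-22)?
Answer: -3388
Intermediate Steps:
A = 2 (A = -4 + 6 = 2)
H(w, a) = w + 4*√(2 + a + w) (H(w, a) = √((2 + w) + a)*4 + w = √(2 + a + w)*4 + w = 4*√(2 + a + w) + w = w + 4*√(2 + a + w))
(126 + H(12, A))*(-22) = (126 + (12 + 4*√(2 + 2 + 12)))*(-22) = (126 + (12 + 4*√16))*(-22) = (126 + (12 + 4*4))*(-22) = (126 + (12 + 16))*(-22) = (126 + 28)*(-22) = 154*(-22) = -3388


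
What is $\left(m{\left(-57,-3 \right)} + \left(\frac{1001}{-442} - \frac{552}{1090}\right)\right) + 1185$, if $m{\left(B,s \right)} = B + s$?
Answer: $\frac{20794901}{18530} \approx 1122.2$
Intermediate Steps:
$\left(m{\left(-57,-3 \right)} + \left(\frac{1001}{-442} - \frac{552}{1090}\right)\right) + 1185 = \left(\left(-57 - 3\right) + \left(\frac{1001}{-442} - \frac{552}{1090}\right)\right) + 1185 = \left(-60 + \left(1001 \left(- \frac{1}{442}\right) - \frac{276}{545}\right)\right) + 1185 = \left(-60 - \frac{51349}{18530}\right) + 1185 = - \frac{1163149}{18530} + 1185 = \frac{20794901}{18530}$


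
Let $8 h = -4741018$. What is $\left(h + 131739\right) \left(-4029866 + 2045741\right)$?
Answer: $\frac{3657839596125}{4} \approx 9.1446 \cdot 10^{11}$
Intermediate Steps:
$h = - \frac{2370509}{4}$ ($h = \frac{1}{8} \left(-4741018\right) = - \frac{2370509}{4} \approx -5.9263 \cdot 10^{5}$)
$\left(h + 131739\right) \left(-4029866 + 2045741\right) = \left(- \frac{2370509}{4} + 131739\right) \left(-4029866 + 2045741\right) = \left(- \frac{1843553}{4}\right) \left(-1984125\right) = \frac{3657839596125}{4}$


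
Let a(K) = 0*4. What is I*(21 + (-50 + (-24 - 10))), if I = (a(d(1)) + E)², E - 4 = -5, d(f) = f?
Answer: -63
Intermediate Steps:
a(K) = 0
E = -1 (E = 4 - 5 = -1)
I = 1 (I = (0 - 1)² = (-1)² = 1)
I*(21 + (-50 + (-24 - 10))) = 1*(21 + (-50 + (-24 - 10))) = 1*(21 + (-50 - 34)) = 1*(21 - 84) = 1*(-63) = -63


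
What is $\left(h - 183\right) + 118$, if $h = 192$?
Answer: $127$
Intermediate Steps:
$\left(h - 183\right) + 118 = \left(192 - 183\right) + 118 = 9 + 118 = 127$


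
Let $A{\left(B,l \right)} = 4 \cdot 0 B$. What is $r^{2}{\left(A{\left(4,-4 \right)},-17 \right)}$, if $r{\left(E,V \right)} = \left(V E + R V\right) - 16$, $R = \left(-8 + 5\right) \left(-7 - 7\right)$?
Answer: $532900$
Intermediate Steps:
$R = 42$ ($R = \left(-3\right) \left(-14\right) = 42$)
$A{\left(B,l \right)} = 0$ ($A{\left(B,l \right)} = 0 B = 0$)
$r{\left(E,V \right)} = -16 + 42 V + E V$ ($r{\left(E,V \right)} = \left(V E + 42 V\right) - 16 = \left(E V + 42 V\right) - 16 = \left(42 V + E V\right) - 16 = -16 + 42 V + E V$)
$r^{2}{\left(A{\left(4,-4 \right)},-17 \right)} = \left(-16 + 42 \left(-17\right) + 0 \left(-17\right)\right)^{2} = \left(-16 - 714 + 0\right)^{2} = \left(-730\right)^{2} = 532900$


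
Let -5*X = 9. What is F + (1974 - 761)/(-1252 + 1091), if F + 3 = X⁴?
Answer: -3679/100625 ≈ -0.036561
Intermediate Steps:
X = -9/5 (X = -⅕*9 = -9/5 ≈ -1.8000)
F = 4686/625 (F = -3 + (-9/5)⁴ = -3 + 6561/625 = 4686/625 ≈ 7.4976)
F + (1974 - 761)/(-1252 + 1091) = 4686/625 + (1974 - 761)/(-1252 + 1091) = 4686/625 + 1213/(-161) = 4686/625 + 1213*(-1/161) = 4686/625 - 1213/161 = -3679/100625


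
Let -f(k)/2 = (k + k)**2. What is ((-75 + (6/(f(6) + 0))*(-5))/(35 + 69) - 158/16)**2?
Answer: 2797457881/24920064 ≈ 112.26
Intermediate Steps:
f(k) = -8*k**2 (f(k) = -2*(k + k)**2 = -2*4*k**2 = -8*k**2)
((-75 + (6/(f(6) + 0))*(-5))/(35 + 69) - 158/16)**2 = ((-75 + (6/(-8*6**2 + 0))*(-5))/(35 + 69) - 158/16)**2 = ((-75 + (6/(-8*36 + 0))*(-5))/104 - 158*1/16)**2 = ((-75 + (6/(-288 + 0))*(-5))*(1/104) - 79/8)**2 = ((-75 + (6/(-288))*(-5))*(1/104) - 79/8)**2 = ((-75 - 1/288*6*(-5))*(1/104) - 79/8)**2 = ((-75 - 1/48*(-5))*(1/104) - 79/8)**2 = ((-75 + 5/48)*(1/104) - 79/8)**2 = (-3595/48*1/104 - 79/8)**2 = (-3595/4992 - 79/8)**2 = (-52891/4992)**2 = 2797457881/24920064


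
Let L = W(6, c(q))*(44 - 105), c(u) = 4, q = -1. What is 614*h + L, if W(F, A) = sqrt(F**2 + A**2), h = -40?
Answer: -24560 - 122*sqrt(13) ≈ -25000.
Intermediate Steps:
W(F, A) = sqrt(A**2 + F**2)
L = -122*sqrt(13) (L = sqrt(4**2 + 6**2)*(44 - 105) = sqrt(16 + 36)*(-61) = sqrt(52)*(-61) = (2*sqrt(13))*(-61) = -122*sqrt(13) ≈ -439.88)
614*h + L = 614*(-40) - 122*sqrt(13) = -24560 - 122*sqrt(13)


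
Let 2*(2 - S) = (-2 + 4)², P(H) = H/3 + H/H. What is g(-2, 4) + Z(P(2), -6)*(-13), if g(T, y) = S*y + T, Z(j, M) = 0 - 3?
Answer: 37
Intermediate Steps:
P(H) = 1 + H/3 (P(H) = H*(⅓) + 1 = H/3 + 1 = 1 + H/3)
Z(j, M) = -3
S = 0 (S = 2 - (-2 + 4)²/2 = 2 - ½*2² = 2 - ½*4 = 2 - 2 = 0)
g(T, y) = T (g(T, y) = 0*y + T = 0 + T = T)
g(-2, 4) + Z(P(2), -6)*(-13) = -2 - 3*(-13) = -2 + 39 = 37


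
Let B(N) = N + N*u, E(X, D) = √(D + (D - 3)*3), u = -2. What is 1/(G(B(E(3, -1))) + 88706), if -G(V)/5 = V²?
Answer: 1/88771 ≈ 1.1265e-5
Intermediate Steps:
E(X, D) = √(-9 + 4*D) (E(X, D) = √(D + (-3 + D)*3) = √(D + (-9 + 3*D)) = √(-9 + 4*D))
B(N) = -N (B(N) = N + N*(-2) = N - 2*N = -N)
G(V) = -5*V²
1/(G(B(E(3, -1))) + 88706) = 1/(-5*(-√(-9 + 4*(-1)))² + 88706) = 1/(-5*(-√(-9 - 4))² + 88706) = 1/(-5*(-√(-13))² + 88706) = 1/(-5*(-I*√13)² + 88706) = 1/(-5*(-13) + 88706) = 1/(65 + 88706) = 1/88771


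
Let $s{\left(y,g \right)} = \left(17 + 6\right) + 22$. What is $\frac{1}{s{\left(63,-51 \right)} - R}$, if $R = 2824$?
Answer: $- \frac{1}{2779} \approx -0.00035984$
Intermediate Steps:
$s{\left(y,g \right)} = 45$ ($s{\left(y,g \right)} = 23 + 22 = 45$)
$\frac{1}{s{\left(63,-51 \right)} - R} = \frac{1}{45 - 2824} = \frac{1}{-2779} = - \frac{1}{2779}$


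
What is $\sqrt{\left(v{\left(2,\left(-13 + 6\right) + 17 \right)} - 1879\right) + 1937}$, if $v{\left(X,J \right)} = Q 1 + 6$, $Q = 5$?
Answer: $\sqrt{69} \approx 8.3066$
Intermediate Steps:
$v{\left(X,J \right)} = 11$ ($v{\left(X,J \right)} = 5 \cdot 1 + 6 = 5 + 6 = 11$)
$\sqrt{\left(v{\left(2,\left(-13 + 6\right) + 17 \right)} - 1879\right) + 1937} = \sqrt{\left(11 - 1879\right) + 1937} = \sqrt{-1868 + 1937} = \sqrt{69}$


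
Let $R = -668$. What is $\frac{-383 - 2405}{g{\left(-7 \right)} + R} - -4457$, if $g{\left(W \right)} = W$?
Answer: $\frac{3011263}{675} \approx 4461.1$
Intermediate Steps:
$\frac{-383 - 2405}{g{\left(-7 \right)} + R} - -4457 = \frac{-383 - 2405}{-7 - 668} - -4457 = - \frac{2788}{-675} + 4457 = \left(-2788\right) \left(- \frac{1}{675}\right) + 4457 = \frac{2788}{675} + 4457 = \frac{3011263}{675}$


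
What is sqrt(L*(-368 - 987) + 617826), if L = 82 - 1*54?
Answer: sqrt(579886) ≈ 761.50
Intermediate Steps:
L = 28 (L = 82 - 54 = 28)
sqrt(L*(-368 - 987) + 617826) = sqrt(28*(-368 - 987) + 617826) = sqrt(28*(-1355) + 617826) = sqrt(-37940 + 617826) = sqrt(579886)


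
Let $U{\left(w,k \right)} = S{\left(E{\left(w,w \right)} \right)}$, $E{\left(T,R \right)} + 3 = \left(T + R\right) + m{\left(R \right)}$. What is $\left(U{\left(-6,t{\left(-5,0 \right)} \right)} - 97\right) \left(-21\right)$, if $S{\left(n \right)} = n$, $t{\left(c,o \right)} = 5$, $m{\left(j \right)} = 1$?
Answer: $2331$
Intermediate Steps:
$E{\left(T,R \right)} = -2 + R + T$ ($E{\left(T,R \right)} = -3 + \left(\left(T + R\right) + 1\right) = -3 + \left(\left(R + T\right) + 1\right) = -3 + \left(1 + R + T\right) = -2 + R + T$)
$U{\left(w,k \right)} = -2 + 2 w$ ($U{\left(w,k \right)} = -2 + w + w = -2 + 2 w$)
$\left(U{\left(-6,t{\left(-5,0 \right)} \right)} - 97\right) \left(-21\right) = \left(\left(-2 + 2 \left(-6\right)\right) - 97\right) \left(-21\right) = \left(\left(-2 - 12\right) - 97\right) \left(-21\right) = \left(-14 - 97\right) \left(-21\right) = \left(-111\right) \left(-21\right) = 2331$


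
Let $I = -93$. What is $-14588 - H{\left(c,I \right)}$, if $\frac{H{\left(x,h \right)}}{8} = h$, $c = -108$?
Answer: $-13844$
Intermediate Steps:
$H{\left(x,h \right)} = 8 h$
$-14588 - H{\left(c,I \right)} = -14588 - 8 \left(-93\right) = -14588 - -744 = -14588 + 744 = -13844$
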